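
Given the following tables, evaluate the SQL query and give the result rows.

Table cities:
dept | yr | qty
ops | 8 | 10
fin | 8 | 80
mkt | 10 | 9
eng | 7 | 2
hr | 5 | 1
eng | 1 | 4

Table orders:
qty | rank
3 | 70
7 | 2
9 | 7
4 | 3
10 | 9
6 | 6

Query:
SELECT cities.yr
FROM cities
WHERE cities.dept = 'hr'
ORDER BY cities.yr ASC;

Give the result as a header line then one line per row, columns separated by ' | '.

== RESULT ==
cities.yr
5

Derivation:
After WHERE (1 rows):
cities.dept | cities.yr | cities.qty
hr | 5 | 1
After SELECT (1 rows):
cities.yr
5
After ORDER BY (1 rows):
cities.yr
5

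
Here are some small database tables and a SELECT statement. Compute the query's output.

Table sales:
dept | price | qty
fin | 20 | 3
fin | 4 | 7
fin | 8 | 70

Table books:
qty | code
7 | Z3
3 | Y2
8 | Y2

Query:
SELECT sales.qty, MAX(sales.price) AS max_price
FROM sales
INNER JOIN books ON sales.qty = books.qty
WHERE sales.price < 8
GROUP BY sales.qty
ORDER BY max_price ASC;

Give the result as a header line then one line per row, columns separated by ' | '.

After JOIN books (2 rows):
sales.dept | sales.price | sales.qty | books.qty | books.code
fin | 20 | 3 | 3 | Y2
fin | 4 | 7 | 7 | Z3
After WHERE (1 rows):
sales.dept | sales.price | sales.qty | books.qty | books.code
fin | 4 | 7 | 7 | Z3
After GROUP BY (1 rows):
sales.qty | max_price
7 | 4
After ORDER BY (1 rows):
sales.qty | max_price
7 | 4

== RESULT ==
sales.qty | max_price
7 | 4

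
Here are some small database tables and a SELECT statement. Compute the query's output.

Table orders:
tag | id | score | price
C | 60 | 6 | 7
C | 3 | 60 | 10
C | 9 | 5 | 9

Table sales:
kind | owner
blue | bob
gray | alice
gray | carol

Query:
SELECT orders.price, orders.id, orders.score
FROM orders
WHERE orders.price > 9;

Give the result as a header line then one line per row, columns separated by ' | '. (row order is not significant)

After WHERE (1 rows):
orders.tag | orders.id | orders.score | orders.price
C | 3 | 60 | 10
After SELECT (1 rows):
orders.price | orders.id | orders.score
10 | 3 | 60

== RESULT ==
orders.price | orders.id | orders.score
10 | 3 | 60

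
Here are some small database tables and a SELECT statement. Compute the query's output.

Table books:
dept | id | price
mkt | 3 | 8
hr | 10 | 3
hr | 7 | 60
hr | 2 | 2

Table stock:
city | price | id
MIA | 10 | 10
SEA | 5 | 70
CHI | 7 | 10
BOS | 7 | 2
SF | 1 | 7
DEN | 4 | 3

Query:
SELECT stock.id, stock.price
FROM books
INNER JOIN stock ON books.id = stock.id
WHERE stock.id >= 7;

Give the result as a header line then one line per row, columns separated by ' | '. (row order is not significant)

After JOIN stock (5 rows):
books.dept | books.id | books.price | stock.city | stock.price | stock.id
mkt | 3 | 8 | DEN | 4 | 3
hr | 10 | 3 | MIA | 10 | 10
hr | 10 | 3 | CHI | 7 | 10
hr | 7 | 60 | SF | 1 | 7
hr | 2 | 2 | BOS | 7 | 2
After WHERE (3 rows):
books.dept | books.id | books.price | stock.city | stock.price | stock.id
hr | 10 | 3 | MIA | 10 | 10
hr | 10 | 3 | CHI | 7 | 10
hr | 7 | 60 | SF | 1 | 7
After SELECT (3 rows):
stock.id | stock.price
10 | 10
10 | 7
7 | 1

== RESULT ==
stock.id | stock.price
10 | 10
10 | 7
7 | 1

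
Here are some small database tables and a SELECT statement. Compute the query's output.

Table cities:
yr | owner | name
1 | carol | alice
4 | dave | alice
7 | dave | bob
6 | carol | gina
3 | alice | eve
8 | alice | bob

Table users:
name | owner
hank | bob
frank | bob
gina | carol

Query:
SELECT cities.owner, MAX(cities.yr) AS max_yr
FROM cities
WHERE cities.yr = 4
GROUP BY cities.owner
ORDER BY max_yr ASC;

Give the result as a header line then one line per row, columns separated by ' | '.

== RESULT ==
cities.owner | max_yr
dave | 4

Derivation:
After WHERE (1 rows):
cities.yr | cities.owner | cities.name
4 | dave | alice
After GROUP BY (1 rows):
cities.owner | max_yr
dave | 4
After ORDER BY (1 rows):
cities.owner | max_yr
dave | 4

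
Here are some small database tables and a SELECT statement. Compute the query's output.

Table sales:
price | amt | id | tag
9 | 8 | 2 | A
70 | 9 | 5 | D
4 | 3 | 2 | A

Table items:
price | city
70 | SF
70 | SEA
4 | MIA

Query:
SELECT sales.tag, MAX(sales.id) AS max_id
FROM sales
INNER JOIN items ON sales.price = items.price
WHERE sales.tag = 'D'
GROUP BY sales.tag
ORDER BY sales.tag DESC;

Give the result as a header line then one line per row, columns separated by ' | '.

After JOIN items (3 rows):
sales.price | sales.amt | sales.id | sales.tag | items.price | items.city
70 | 9 | 5 | D | 70 | SF
70 | 9 | 5 | D | 70 | SEA
4 | 3 | 2 | A | 4 | MIA
After WHERE (2 rows):
sales.price | sales.amt | sales.id | sales.tag | items.price | items.city
70 | 9 | 5 | D | 70 | SF
70 | 9 | 5 | D | 70 | SEA
After GROUP BY (1 rows):
sales.tag | max_id
D | 5
After ORDER BY (1 rows):
sales.tag | max_id
D | 5

== RESULT ==
sales.tag | max_id
D | 5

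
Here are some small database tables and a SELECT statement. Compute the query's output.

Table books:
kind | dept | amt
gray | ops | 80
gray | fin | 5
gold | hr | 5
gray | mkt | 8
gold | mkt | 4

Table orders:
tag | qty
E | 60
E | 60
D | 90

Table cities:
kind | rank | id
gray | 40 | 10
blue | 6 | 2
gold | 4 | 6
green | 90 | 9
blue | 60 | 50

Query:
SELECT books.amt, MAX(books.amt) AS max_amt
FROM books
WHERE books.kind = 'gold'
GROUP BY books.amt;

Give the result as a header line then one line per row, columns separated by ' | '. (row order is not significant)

After WHERE (2 rows):
books.kind | books.dept | books.amt
gold | hr | 5
gold | mkt | 4
After GROUP BY (2 rows):
books.amt | max_amt
5 | 5
4 | 4

== RESULT ==
books.amt | max_amt
5 | 5
4 | 4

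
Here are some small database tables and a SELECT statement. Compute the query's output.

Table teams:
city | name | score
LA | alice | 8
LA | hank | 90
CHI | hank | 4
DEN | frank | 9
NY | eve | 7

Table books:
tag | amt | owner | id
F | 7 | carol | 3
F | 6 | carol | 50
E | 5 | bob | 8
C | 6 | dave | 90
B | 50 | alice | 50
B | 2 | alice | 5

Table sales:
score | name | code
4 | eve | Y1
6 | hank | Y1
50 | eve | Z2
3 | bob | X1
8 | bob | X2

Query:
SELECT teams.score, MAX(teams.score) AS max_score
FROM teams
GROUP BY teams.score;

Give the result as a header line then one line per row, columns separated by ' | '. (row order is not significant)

After GROUP BY (5 rows):
teams.score | max_score
8 | 8
90 | 90
4 | 4
9 | 9
7 | 7

== RESULT ==
teams.score | max_score
8 | 8
90 | 90
4 | 4
9 | 9
7 | 7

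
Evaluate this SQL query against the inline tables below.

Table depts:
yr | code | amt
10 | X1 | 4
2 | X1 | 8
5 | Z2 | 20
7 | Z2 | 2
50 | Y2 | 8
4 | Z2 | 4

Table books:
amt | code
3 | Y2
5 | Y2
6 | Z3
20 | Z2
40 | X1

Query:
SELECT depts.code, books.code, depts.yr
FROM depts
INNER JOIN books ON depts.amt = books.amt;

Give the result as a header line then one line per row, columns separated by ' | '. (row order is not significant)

After JOIN books (1 rows):
depts.yr | depts.code | depts.amt | books.amt | books.code
5 | Z2 | 20 | 20 | Z2
After SELECT (1 rows):
depts.code | books.code | depts.yr
Z2 | Z2 | 5

== RESULT ==
depts.code | books.code | depts.yr
Z2 | Z2 | 5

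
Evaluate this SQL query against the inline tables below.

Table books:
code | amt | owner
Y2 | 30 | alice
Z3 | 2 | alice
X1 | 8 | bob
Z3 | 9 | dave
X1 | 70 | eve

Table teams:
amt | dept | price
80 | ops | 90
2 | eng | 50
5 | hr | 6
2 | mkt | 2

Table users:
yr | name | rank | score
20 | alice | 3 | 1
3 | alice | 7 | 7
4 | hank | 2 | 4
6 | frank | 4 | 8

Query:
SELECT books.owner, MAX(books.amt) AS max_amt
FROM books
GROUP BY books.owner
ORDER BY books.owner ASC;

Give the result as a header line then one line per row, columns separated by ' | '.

After GROUP BY (4 rows):
books.owner | max_amt
alice | 30
bob | 8
dave | 9
eve | 70
After ORDER BY (4 rows):
books.owner | max_amt
alice | 30
bob | 8
dave | 9
eve | 70

== RESULT ==
books.owner | max_amt
alice | 30
bob | 8
dave | 9
eve | 70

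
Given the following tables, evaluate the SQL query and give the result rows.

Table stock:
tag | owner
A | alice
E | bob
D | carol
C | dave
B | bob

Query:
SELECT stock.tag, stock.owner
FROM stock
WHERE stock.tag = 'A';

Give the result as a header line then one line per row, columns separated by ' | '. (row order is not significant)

After WHERE (1 rows):
stock.tag | stock.owner
A | alice
After SELECT (1 rows):
stock.tag | stock.owner
A | alice

== RESULT ==
stock.tag | stock.owner
A | alice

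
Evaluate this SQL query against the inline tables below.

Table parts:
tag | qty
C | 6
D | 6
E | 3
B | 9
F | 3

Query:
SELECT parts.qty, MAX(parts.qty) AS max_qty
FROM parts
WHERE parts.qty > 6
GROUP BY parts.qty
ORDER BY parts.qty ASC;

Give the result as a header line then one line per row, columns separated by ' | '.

After WHERE (1 rows):
parts.tag | parts.qty
B | 9
After GROUP BY (1 rows):
parts.qty | max_qty
9 | 9
After ORDER BY (1 rows):
parts.qty | max_qty
9 | 9

== RESULT ==
parts.qty | max_qty
9 | 9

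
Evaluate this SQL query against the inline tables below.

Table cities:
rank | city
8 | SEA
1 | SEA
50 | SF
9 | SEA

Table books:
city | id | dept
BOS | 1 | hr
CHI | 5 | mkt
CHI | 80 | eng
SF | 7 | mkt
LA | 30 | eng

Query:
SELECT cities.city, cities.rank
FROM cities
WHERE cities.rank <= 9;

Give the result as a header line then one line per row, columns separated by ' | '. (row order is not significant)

== RESULT ==
cities.city | cities.rank
SEA | 8
SEA | 1
SEA | 9

Derivation:
After WHERE (3 rows):
cities.rank | cities.city
8 | SEA
1 | SEA
9 | SEA
After SELECT (3 rows):
cities.city | cities.rank
SEA | 8
SEA | 1
SEA | 9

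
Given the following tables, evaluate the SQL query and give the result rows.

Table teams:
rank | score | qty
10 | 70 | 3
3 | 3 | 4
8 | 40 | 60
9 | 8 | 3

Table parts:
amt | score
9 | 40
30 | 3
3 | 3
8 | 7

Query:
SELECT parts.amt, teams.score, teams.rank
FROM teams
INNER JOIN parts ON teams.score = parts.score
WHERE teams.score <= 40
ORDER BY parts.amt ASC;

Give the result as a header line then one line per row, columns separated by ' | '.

== RESULT ==
parts.amt | teams.score | teams.rank
3 | 3 | 3
9 | 40 | 8
30 | 3 | 3

Derivation:
After JOIN parts (3 rows):
teams.rank | teams.score | teams.qty | parts.amt | parts.score
3 | 3 | 4 | 30 | 3
3 | 3 | 4 | 3 | 3
8 | 40 | 60 | 9 | 40
After WHERE (3 rows):
teams.rank | teams.score | teams.qty | parts.amt | parts.score
3 | 3 | 4 | 30 | 3
3 | 3 | 4 | 3 | 3
8 | 40 | 60 | 9 | 40
After SELECT (3 rows):
parts.amt | teams.score | teams.rank
30 | 3 | 3
3 | 3 | 3
9 | 40 | 8
After ORDER BY (3 rows):
parts.amt | teams.score | teams.rank
3 | 3 | 3
9 | 40 | 8
30 | 3 | 3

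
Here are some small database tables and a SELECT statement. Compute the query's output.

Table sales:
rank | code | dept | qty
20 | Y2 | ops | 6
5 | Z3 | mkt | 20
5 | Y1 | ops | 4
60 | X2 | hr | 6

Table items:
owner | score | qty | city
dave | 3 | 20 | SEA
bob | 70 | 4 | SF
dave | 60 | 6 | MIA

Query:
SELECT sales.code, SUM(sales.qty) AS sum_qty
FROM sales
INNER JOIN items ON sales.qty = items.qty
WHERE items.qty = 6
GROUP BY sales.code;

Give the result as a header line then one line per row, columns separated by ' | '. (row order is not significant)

After JOIN items (4 rows):
sales.rank | sales.code | sales.dept | sales.qty | items.owner | items.score | items.qty | items.city
20 | Y2 | ops | 6 | dave | 60 | 6 | MIA
5 | Z3 | mkt | 20 | dave | 3 | 20 | SEA
5 | Y1 | ops | 4 | bob | 70 | 4 | SF
60 | X2 | hr | 6 | dave | 60 | 6 | MIA
After WHERE (2 rows):
sales.rank | sales.code | sales.dept | sales.qty | items.owner | items.score | items.qty | items.city
20 | Y2 | ops | 6 | dave | 60 | 6 | MIA
60 | X2 | hr | 6 | dave | 60 | 6 | MIA
After GROUP BY (2 rows):
sales.code | sum_qty
Y2 | 6
X2 | 6

== RESULT ==
sales.code | sum_qty
Y2 | 6
X2 | 6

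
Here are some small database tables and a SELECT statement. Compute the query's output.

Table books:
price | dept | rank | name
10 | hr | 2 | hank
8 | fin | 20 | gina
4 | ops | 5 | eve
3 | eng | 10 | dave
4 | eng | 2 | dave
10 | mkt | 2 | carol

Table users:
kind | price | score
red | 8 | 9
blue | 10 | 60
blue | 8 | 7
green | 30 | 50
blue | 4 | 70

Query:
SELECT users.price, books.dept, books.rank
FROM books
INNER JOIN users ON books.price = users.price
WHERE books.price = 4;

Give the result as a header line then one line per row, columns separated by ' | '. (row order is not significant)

After JOIN users (6 rows):
books.price | books.dept | books.rank | books.name | users.kind | users.price | users.score
10 | hr | 2 | hank | blue | 10 | 60
8 | fin | 20 | gina | red | 8 | 9
8 | fin | 20 | gina | blue | 8 | 7
4 | ops | 5 | eve | blue | 4 | 70
4 | eng | 2 | dave | blue | 4 | 70
10 | mkt | 2 | carol | blue | 10 | 60
After WHERE (2 rows):
books.price | books.dept | books.rank | books.name | users.kind | users.price | users.score
4 | ops | 5 | eve | blue | 4 | 70
4 | eng | 2 | dave | blue | 4 | 70
After SELECT (2 rows):
users.price | books.dept | books.rank
4 | ops | 5
4 | eng | 2

== RESULT ==
users.price | books.dept | books.rank
4 | ops | 5
4 | eng | 2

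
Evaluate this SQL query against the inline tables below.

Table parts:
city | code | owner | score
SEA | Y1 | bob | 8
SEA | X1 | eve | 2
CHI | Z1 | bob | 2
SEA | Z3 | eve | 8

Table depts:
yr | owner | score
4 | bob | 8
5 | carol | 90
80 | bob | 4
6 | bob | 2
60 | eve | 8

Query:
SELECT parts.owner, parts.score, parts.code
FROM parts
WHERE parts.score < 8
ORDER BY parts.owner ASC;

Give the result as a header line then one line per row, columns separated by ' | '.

After WHERE (2 rows):
parts.city | parts.code | parts.owner | parts.score
SEA | X1 | eve | 2
CHI | Z1 | bob | 2
After SELECT (2 rows):
parts.owner | parts.score | parts.code
eve | 2 | X1
bob | 2 | Z1
After ORDER BY (2 rows):
parts.owner | parts.score | parts.code
bob | 2 | Z1
eve | 2 | X1

== RESULT ==
parts.owner | parts.score | parts.code
bob | 2 | Z1
eve | 2 | X1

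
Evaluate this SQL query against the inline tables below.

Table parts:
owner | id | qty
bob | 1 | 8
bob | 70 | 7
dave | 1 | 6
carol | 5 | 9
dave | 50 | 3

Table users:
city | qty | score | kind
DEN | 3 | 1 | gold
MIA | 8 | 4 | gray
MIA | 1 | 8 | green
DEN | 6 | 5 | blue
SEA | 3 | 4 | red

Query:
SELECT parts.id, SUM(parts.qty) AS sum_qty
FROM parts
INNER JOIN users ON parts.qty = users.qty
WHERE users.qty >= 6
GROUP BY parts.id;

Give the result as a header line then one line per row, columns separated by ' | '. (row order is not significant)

== RESULT ==
parts.id | sum_qty
1 | 14

Derivation:
After JOIN users (4 rows):
parts.owner | parts.id | parts.qty | users.city | users.qty | users.score | users.kind
bob | 1 | 8 | MIA | 8 | 4 | gray
dave | 1 | 6 | DEN | 6 | 5 | blue
dave | 50 | 3 | DEN | 3 | 1 | gold
dave | 50 | 3 | SEA | 3 | 4 | red
After WHERE (2 rows):
parts.owner | parts.id | parts.qty | users.city | users.qty | users.score | users.kind
bob | 1 | 8 | MIA | 8 | 4 | gray
dave | 1 | 6 | DEN | 6 | 5 | blue
After GROUP BY (1 rows):
parts.id | sum_qty
1 | 14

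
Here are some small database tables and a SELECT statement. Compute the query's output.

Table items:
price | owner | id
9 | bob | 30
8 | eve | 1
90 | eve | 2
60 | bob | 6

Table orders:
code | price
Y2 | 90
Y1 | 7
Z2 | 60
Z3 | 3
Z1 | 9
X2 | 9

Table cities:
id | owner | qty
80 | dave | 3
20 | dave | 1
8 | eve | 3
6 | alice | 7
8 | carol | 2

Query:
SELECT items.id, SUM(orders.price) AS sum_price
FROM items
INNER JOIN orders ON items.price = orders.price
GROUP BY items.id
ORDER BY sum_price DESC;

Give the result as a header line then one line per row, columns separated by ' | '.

== RESULT ==
items.id | sum_price
2 | 90
6 | 60
30 | 18

Derivation:
After JOIN orders (4 rows):
items.price | items.owner | items.id | orders.code | orders.price
9 | bob | 30 | Z1 | 9
9 | bob | 30 | X2 | 9
90 | eve | 2 | Y2 | 90
60 | bob | 6 | Z2 | 60
After GROUP BY (3 rows):
items.id | sum_price
30 | 18
2 | 90
6 | 60
After ORDER BY (3 rows):
items.id | sum_price
2 | 90
6 | 60
30 | 18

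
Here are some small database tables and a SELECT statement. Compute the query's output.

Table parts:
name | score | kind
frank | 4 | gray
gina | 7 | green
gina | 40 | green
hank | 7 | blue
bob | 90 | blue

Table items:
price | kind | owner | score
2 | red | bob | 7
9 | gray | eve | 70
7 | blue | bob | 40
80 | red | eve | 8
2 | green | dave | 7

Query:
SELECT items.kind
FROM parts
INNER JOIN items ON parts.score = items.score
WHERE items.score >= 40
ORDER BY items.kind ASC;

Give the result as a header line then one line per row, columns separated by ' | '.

== RESULT ==
items.kind
blue

Derivation:
After JOIN items (5 rows):
parts.name | parts.score | parts.kind | items.price | items.kind | items.owner | items.score
gina | 7 | green | 2 | red | bob | 7
gina | 7 | green | 2 | green | dave | 7
gina | 40 | green | 7 | blue | bob | 40
hank | 7 | blue | 2 | red | bob | 7
hank | 7 | blue | 2 | green | dave | 7
After WHERE (1 rows):
parts.name | parts.score | parts.kind | items.price | items.kind | items.owner | items.score
gina | 40 | green | 7 | blue | bob | 40
After SELECT (1 rows):
items.kind
blue
After ORDER BY (1 rows):
items.kind
blue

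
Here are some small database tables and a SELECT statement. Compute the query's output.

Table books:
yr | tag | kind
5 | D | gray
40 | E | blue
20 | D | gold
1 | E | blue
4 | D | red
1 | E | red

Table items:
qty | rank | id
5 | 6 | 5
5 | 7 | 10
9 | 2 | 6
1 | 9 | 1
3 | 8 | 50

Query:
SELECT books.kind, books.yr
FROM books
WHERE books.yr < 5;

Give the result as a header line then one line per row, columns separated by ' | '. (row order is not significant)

== RESULT ==
books.kind | books.yr
blue | 1
red | 4
red | 1

Derivation:
After WHERE (3 rows):
books.yr | books.tag | books.kind
1 | E | blue
4 | D | red
1 | E | red
After SELECT (3 rows):
books.kind | books.yr
blue | 1
red | 4
red | 1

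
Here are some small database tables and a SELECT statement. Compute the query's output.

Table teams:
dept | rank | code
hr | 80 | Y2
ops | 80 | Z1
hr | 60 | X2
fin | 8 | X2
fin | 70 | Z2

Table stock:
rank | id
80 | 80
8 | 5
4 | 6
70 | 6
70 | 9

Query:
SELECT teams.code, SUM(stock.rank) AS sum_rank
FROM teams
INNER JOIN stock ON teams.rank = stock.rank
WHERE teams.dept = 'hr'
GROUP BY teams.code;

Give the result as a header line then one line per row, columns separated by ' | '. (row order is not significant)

After JOIN stock (5 rows):
teams.dept | teams.rank | teams.code | stock.rank | stock.id
hr | 80 | Y2 | 80 | 80
ops | 80 | Z1 | 80 | 80
fin | 8 | X2 | 8 | 5
fin | 70 | Z2 | 70 | 6
fin | 70 | Z2 | 70 | 9
After WHERE (1 rows):
teams.dept | teams.rank | teams.code | stock.rank | stock.id
hr | 80 | Y2 | 80 | 80
After GROUP BY (1 rows):
teams.code | sum_rank
Y2 | 80

== RESULT ==
teams.code | sum_rank
Y2 | 80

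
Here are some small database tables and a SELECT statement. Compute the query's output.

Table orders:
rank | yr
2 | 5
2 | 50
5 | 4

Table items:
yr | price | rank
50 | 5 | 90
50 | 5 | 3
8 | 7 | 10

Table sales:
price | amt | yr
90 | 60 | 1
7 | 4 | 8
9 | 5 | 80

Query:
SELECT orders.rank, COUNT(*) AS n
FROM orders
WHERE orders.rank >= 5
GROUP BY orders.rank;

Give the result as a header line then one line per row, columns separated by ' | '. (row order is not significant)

After WHERE (1 rows):
orders.rank | orders.yr
5 | 4
After GROUP BY (1 rows):
orders.rank | n
5 | 1

== RESULT ==
orders.rank | n
5 | 1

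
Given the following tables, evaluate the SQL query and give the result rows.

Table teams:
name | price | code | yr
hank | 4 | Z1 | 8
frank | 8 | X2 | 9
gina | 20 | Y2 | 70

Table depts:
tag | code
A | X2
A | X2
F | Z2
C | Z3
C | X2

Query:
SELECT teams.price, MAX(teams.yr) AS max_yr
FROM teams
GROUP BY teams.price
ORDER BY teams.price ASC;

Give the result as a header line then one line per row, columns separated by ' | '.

== RESULT ==
teams.price | max_yr
4 | 8
8 | 9
20 | 70

Derivation:
After GROUP BY (3 rows):
teams.price | max_yr
4 | 8
8 | 9
20 | 70
After ORDER BY (3 rows):
teams.price | max_yr
4 | 8
8 | 9
20 | 70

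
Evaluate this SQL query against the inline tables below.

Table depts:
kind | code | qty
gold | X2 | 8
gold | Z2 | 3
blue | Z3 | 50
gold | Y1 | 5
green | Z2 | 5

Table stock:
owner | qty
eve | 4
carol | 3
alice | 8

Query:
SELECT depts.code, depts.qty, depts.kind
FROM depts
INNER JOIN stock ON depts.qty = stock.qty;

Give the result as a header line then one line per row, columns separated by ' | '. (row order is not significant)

== RESULT ==
depts.code | depts.qty | depts.kind
X2 | 8 | gold
Z2 | 3 | gold

Derivation:
After JOIN stock (2 rows):
depts.kind | depts.code | depts.qty | stock.owner | stock.qty
gold | X2 | 8 | alice | 8
gold | Z2 | 3 | carol | 3
After SELECT (2 rows):
depts.code | depts.qty | depts.kind
X2 | 8 | gold
Z2 | 3 | gold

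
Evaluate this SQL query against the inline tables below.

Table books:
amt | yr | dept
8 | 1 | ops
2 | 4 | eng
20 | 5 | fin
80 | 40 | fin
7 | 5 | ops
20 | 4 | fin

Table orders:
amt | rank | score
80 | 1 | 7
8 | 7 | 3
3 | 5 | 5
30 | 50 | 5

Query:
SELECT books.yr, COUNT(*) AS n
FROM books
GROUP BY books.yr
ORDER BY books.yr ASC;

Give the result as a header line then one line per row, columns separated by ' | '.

== RESULT ==
books.yr | n
1 | 1
4 | 2
5 | 2
40 | 1

Derivation:
After GROUP BY (4 rows):
books.yr | n
1 | 1
4 | 2
5 | 2
40 | 1
After ORDER BY (4 rows):
books.yr | n
1 | 1
4 | 2
5 | 2
40 | 1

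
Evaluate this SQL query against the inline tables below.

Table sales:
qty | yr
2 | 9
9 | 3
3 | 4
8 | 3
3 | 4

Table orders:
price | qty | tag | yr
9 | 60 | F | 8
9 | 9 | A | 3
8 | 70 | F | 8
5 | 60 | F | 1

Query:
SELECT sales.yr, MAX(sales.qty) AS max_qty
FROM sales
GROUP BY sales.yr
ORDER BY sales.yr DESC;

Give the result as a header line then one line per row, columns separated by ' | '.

After GROUP BY (3 rows):
sales.yr | max_qty
9 | 2
3 | 9
4 | 3
After ORDER BY (3 rows):
sales.yr | max_qty
9 | 2
4 | 3
3 | 9

== RESULT ==
sales.yr | max_qty
9 | 2
4 | 3
3 | 9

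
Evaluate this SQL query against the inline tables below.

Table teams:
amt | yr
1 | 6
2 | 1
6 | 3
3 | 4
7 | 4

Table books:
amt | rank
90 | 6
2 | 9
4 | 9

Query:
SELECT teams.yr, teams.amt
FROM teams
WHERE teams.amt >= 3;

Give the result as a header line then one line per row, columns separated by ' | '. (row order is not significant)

After WHERE (3 rows):
teams.amt | teams.yr
6 | 3
3 | 4
7 | 4
After SELECT (3 rows):
teams.yr | teams.amt
3 | 6
4 | 3
4 | 7

== RESULT ==
teams.yr | teams.amt
3 | 6
4 | 3
4 | 7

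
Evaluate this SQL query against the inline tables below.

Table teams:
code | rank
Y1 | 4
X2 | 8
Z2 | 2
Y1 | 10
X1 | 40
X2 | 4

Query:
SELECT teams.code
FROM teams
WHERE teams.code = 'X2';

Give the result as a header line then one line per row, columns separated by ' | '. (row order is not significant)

After WHERE (2 rows):
teams.code | teams.rank
X2 | 8
X2 | 4
After SELECT (2 rows):
teams.code
X2
X2

== RESULT ==
teams.code
X2
X2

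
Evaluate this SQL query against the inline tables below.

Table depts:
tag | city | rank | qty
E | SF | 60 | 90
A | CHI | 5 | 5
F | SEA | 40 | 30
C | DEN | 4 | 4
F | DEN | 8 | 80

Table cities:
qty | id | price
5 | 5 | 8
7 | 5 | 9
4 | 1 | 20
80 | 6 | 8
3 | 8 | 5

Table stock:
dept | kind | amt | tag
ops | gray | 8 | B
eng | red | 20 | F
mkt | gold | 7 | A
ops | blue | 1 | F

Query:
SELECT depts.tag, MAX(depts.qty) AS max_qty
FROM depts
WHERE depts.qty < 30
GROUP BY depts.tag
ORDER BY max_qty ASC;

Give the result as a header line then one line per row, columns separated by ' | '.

After WHERE (2 rows):
depts.tag | depts.city | depts.rank | depts.qty
A | CHI | 5 | 5
C | DEN | 4 | 4
After GROUP BY (2 rows):
depts.tag | max_qty
A | 5
C | 4
After ORDER BY (2 rows):
depts.tag | max_qty
C | 4
A | 5

== RESULT ==
depts.tag | max_qty
C | 4
A | 5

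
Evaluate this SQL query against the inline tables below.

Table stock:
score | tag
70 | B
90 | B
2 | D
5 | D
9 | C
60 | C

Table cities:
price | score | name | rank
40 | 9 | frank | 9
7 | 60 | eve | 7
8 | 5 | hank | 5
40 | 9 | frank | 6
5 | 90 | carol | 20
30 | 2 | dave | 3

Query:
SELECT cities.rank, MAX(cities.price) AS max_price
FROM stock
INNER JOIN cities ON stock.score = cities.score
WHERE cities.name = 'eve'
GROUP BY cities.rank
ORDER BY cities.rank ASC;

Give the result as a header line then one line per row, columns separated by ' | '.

== RESULT ==
cities.rank | max_price
7 | 7

Derivation:
After JOIN cities (6 rows):
stock.score | stock.tag | cities.price | cities.score | cities.name | cities.rank
90 | B | 5 | 90 | carol | 20
2 | D | 30 | 2 | dave | 3
5 | D | 8 | 5 | hank | 5
9 | C | 40 | 9 | frank | 9
9 | C | 40 | 9 | frank | 6
60 | C | 7 | 60 | eve | 7
After WHERE (1 rows):
stock.score | stock.tag | cities.price | cities.score | cities.name | cities.rank
60 | C | 7 | 60 | eve | 7
After GROUP BY (1 rows):
cities.rank | max_price
7 | 7
After ORDER BY (1 rows):
cities.rank | max_price
7 | 7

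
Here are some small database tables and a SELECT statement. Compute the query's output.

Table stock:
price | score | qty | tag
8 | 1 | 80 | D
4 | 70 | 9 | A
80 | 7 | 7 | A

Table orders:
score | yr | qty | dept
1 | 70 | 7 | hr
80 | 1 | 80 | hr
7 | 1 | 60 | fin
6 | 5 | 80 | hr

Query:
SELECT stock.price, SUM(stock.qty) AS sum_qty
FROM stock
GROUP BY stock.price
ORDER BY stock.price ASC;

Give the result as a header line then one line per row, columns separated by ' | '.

After GROUP BY (3 rows):
stock.price | sum_qty
8 | 80
4 | 9
80 | 7
After ORDER BY (3 rows):
stock.price | sum_qty
4 | 9
8 | 80
80 | 7

== RESULT ==
stock.price | sum_qty
4 | 9
8 | 80
80 | 7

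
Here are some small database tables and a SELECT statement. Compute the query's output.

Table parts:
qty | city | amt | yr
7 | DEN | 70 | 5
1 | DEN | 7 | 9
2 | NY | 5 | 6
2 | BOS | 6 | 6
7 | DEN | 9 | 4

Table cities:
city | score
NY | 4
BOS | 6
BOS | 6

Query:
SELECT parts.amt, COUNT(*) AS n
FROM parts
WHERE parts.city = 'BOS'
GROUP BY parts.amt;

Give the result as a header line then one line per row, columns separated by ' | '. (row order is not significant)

After WHERE (1 rows):
parts.qty | parts.city | parts.amt | parts.yr
2 | BOS | 6 | 6
After GROUP BY (1 rows):
parts.amt | n
6 | 1

== RESULT ==
parts.amt | n
6 | 1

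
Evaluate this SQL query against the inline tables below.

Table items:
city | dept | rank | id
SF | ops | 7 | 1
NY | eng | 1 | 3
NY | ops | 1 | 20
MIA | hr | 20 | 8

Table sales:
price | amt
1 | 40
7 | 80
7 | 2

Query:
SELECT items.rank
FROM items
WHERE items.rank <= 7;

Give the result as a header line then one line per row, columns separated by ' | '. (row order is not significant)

After WHERE (3 rows):
items.city | items.dept | items.rank | items.id
SF | ops | 7 | 1
NY | eng | 1 | 3
NY | ops | 1 | 20
After SELECT (3 rows):
items.rank
7
1
1

== RESULT ==
items.rank
7
1
1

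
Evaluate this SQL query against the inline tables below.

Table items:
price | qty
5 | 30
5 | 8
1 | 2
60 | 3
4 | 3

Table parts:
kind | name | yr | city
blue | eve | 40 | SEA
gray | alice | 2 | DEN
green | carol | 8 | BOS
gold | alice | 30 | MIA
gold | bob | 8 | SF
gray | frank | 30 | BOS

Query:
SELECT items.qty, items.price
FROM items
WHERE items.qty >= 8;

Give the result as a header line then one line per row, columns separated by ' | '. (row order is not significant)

== RESULT ==
items.qty | items.price
30 | 5
8 | 5

Derivation:
After WHERE (2 rows):
items.price | items.qty
5 | 30
5 | 8
After SELECT (2 rows):
items.qty | items.price
30 | 5
8 | 5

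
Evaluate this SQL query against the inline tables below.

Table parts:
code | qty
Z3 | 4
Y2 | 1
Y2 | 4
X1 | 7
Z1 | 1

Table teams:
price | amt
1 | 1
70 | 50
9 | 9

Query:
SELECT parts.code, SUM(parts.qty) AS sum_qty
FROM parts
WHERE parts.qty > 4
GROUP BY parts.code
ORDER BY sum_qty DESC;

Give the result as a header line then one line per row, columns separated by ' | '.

After WHERE (1 rows):
parts.code | parts.qty
X1 | 7
After GROUP BY (1 rows):
parts.code | sum_qty
X1 | 7
After ORDER BY (1 rows):
parts.code | sum_qty
X1 | 7

== RESULT ==
parts.code | sum_qty
X1 | 7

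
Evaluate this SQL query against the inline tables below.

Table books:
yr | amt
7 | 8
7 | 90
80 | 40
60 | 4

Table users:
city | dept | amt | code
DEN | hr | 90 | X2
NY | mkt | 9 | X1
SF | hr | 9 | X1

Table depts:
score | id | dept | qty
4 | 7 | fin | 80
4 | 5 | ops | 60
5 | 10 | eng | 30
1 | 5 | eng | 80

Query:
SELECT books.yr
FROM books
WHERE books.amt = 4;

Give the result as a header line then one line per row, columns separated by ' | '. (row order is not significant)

After WHERE (1 rows):
books.yr | books.amt
60 | 4
After SELECT (1 rows):
books.yr
60

== RESULT ==
books.yr
60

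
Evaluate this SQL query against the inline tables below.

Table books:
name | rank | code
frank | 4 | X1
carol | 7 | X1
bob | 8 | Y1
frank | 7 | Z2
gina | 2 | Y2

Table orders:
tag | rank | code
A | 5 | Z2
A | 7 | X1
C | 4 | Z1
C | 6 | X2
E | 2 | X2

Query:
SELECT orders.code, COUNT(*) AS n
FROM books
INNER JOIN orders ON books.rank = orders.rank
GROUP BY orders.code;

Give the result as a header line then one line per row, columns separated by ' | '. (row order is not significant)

After JOIN orders (4 rows):
books.name | books.rank | books.code | orders.tag | orders.rank | orders.code
frank | 4 | X1 | C | 4 | Z1
carol | 7 | X1 | A | 7 | X1
frank | 7 | Z2 | A | 7 | X1
gina | 2 | Y2 | E | 2 | X2
After GROUP BY (3 rows):
orders.code | n
Z1 | 1
X1 | 2
X2 | 1

== RESULT ==
orders.code | n
Z1 | 1
X1 | 2
X2 | 1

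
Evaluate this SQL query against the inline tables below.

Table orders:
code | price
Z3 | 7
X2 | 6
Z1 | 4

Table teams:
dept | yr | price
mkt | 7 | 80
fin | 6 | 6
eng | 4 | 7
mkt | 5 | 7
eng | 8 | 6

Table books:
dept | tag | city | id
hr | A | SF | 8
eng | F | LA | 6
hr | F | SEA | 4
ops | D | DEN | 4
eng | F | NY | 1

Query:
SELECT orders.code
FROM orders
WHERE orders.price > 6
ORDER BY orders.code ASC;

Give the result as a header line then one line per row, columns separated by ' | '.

== RESULT ==
orders.code
Z3

Derivation:
After WHERE (1 rows):
orders.code | orders.price
Z3 | 7
After SELECT (1 rows):
orders.code
Z3
After ORDER BY (1 rows):
orders.code
Z3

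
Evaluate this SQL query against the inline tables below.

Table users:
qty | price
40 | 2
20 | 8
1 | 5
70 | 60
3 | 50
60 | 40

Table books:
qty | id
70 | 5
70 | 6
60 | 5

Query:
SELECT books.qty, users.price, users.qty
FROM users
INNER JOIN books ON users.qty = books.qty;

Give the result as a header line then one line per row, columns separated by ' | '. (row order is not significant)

After JOIN books (3 rows):
users.qty | users.price | books.qty | books.id
70 | 60 | 70 | 5
70 | 60 | 70 | 6
60 | 40 | 60 | 5
After SELECT (3 rows):
books.qty | users.price | users.qty
70 | 60 | 70
70 | 60 | 70
60 | 40 | 60

== RESULT ==
books.qty | users.price | users.qty
70 | 60 | 70
70 | 60 | 70
60 | 40 | 60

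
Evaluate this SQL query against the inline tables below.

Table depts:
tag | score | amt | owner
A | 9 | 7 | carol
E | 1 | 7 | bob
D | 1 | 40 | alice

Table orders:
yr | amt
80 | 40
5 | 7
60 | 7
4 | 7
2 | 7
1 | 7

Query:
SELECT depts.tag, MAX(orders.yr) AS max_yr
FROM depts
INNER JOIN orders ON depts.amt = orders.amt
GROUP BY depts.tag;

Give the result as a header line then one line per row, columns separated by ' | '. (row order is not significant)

== RESULT ==
depts.tag | max_yr
A | 60
E | 60
D | 80

Derivation:
After JOIN orders (11 rows):
depts.tag | depts.score | depts.amt | depts.owner | orders.yr | orders.amt
A | 9 | 7 | carol | 5 | 7
A | 9 | 7 | carol | 60 | 7
A | 9 | 7 | carol | 4 | 7
A | 9 | 7 | carol | 2 | 7
A | 9 | 7 | carol | 1 | 7
E | 1 | 7 | bob | 5 | 7
E | 1 | 7 | bob | 60 | 7
E | 1 | 7 | bob | 4 | 7
E | 1 | 7 | bob | 2 | 7
E | 1 | 7 | bob | 1 | 7
D | 1 | 40 | alice | 80 | 40
After GROUP BY (3 rows):
depts.tag | max_yr
A | 60
E | 60
D | 80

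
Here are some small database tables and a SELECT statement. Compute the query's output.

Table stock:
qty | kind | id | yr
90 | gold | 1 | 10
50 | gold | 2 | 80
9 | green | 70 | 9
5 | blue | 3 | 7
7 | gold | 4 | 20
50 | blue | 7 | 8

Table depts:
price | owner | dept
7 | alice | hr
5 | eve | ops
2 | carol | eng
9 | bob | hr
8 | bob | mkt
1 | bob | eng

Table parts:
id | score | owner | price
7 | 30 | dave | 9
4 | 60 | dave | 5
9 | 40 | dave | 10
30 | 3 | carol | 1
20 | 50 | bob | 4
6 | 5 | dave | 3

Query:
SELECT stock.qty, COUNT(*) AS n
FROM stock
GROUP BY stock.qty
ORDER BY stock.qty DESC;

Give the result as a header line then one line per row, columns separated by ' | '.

After GROUP BY (5 rows):
stock.qty | n
90 | 1
50 | 2
9 | 1
5 | 1
7 | 1
After ORDER BY (5 rows):
stock.qty | n
90 | 1
50 | 2
9 | 1
7 | 1
5 | 1

== RESULT ==
stock.qty | n
90 | 1
50 | 2
9 | 1
7 | 1
5 | 1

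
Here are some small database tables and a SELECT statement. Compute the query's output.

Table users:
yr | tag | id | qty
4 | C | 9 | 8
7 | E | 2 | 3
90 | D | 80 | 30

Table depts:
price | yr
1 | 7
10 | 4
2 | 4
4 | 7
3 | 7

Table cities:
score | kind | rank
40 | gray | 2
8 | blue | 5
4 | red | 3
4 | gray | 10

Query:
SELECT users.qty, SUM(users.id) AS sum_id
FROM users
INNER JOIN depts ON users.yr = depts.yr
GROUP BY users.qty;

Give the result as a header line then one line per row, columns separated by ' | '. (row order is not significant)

== RESULT ==
users.qty | sum_id
8 | 18
3 | 6

Derivation:
After JOIN depts (5 rows):
users.yr | users.tag | users.id | users.qty | depts.price | depts.yr
4 | C | 9 | 8 | 10 | 4
4 | C | 9 | 8 | 2 | 4
7 | E | 2 | 3 | 1 | 7
7 | E | 2 | 3 | 4 | 7
7 | E | 2 | 3 | 3 | 7
After GROUP BY (2 rows):
users.qty | sum_id
8 | 18
3 | 6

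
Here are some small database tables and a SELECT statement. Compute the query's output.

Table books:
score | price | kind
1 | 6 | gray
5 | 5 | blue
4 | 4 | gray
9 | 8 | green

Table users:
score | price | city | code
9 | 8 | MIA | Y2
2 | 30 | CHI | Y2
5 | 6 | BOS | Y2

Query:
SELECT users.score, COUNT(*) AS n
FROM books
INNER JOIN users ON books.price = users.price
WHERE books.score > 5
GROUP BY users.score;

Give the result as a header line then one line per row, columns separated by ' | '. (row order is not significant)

After JOIN users (2 rows):
books.score | books.price | books.kind | users.score | users.price | users.city | users.code
1 | 6 | gray | 5 | 6 | BOS | Y2
9 | 8 | green | 9 | 8 | MIA | Y2
After WHERE (1 rows):
books.score | books.price | books.kind | users.score | users.price | users.city | users.code
9 | 8 | green | 9 | 8 | MIA | Y2
After GROUP BY (1 rows):
users.score | n
9 | 1

== RESULT ==
users.score | n
9 | 1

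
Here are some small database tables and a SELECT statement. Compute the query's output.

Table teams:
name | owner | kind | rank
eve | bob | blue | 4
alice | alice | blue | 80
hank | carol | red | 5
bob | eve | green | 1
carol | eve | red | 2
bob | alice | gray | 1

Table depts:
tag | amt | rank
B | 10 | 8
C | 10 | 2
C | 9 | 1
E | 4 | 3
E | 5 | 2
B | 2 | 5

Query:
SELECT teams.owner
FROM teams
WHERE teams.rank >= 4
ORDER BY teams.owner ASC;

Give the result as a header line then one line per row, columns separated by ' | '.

After WHERE (3 rows):
teams.name | teams.owner | teams.kind | teams.rank
eve | bob | blue | 4
alice | alice | blue | 80
hank | carol | red | 5
After SELECT (3 rows):
teams.owner
bob
alice
carol
After ORDER BY (3 rows):
teams.owner
alice
bob
carol

== RESULT ==
teams.owner
alice
bob
carol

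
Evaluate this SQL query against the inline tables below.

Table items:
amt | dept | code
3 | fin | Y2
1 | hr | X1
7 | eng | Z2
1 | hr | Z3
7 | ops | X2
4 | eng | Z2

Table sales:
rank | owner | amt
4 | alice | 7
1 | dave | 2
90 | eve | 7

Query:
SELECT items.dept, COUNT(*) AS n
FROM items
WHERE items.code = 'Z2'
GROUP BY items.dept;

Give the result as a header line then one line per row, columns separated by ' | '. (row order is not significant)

== RESULT ==
items.dept | n
eng | 2

Derivation:
After WHERE (2 rows):
items.amt | items.dept | items.code
7 | eng | Z2
4 | eng | Z2
After GROUP BY (1 rows):
items.dept | n
eng | 2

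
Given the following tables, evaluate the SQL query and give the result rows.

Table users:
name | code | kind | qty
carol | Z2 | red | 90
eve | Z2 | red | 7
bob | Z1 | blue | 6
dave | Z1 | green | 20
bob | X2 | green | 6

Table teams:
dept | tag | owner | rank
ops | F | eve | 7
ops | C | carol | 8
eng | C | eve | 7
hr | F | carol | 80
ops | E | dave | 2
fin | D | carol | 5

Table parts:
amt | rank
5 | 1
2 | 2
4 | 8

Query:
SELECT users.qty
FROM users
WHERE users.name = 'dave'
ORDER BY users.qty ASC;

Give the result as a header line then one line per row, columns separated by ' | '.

After WHERE (1 rows):
users.name | users.code | users.kind | users.qty
dave | Z1 | green | 20
After SELECT (1 rows):
users.qty
20
After ORDER BY (1 rows):
users.qty
20

== RESULT ==
users.qty
20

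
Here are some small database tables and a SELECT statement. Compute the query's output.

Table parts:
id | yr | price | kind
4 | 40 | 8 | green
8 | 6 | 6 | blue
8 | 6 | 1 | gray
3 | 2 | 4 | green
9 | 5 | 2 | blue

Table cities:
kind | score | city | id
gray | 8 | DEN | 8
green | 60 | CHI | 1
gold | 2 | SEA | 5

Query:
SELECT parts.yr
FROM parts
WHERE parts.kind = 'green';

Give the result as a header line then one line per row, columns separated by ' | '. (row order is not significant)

== RESULT ==
parts.yr
40
2

Derivation:
After WHERE (2 rows):
parts.id | parts.yr | parts.price | parts.kind
4 | 40 | 8 | green
3 | 2 | 4 | green
After SELECT (2 rows):
parts.yr
40
2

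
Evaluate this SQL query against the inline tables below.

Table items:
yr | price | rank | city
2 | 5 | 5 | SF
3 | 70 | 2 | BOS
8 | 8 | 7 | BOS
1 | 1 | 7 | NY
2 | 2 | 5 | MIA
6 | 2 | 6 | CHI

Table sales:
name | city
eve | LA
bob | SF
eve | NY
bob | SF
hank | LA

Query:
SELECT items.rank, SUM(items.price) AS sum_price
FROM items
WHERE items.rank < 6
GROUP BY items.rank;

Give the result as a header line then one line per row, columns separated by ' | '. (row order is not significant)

After WHERE (3 rows):
items.yr | items.price | items.rank | items.city
2 | 5 | 5 | SF
3 | 70 | 2 | BOS
2 | 2 | 5 | MIA
After GROUP BY (2 rows):
items.rank | sum_price
5 | 7
2 | 70

== RESULT ==
items.rank | sum_price
5 | 7
2 | 70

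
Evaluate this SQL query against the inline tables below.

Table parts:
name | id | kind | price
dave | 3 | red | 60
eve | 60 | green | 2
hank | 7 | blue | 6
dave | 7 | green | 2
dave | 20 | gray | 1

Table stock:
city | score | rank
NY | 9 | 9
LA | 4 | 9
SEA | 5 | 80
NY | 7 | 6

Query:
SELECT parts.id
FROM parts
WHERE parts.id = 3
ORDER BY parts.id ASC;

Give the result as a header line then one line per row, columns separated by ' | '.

After WHERE (1 rows):
parts.name | parts.id | parts.kind | parts.price
dave | 3 | red | 60
After SELECT (1 rows):
parts.id
3
After ORDER BY (1 rows):
parts.id
3

== RESULT ==
parts.id
3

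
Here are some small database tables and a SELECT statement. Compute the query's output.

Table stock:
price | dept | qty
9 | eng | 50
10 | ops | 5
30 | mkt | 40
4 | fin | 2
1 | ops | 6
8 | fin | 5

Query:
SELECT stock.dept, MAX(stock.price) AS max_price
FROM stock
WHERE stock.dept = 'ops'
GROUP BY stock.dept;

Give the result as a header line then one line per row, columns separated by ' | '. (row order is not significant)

After WHERE (2 rows):
stock.price | stock.dept | stock.qty
10 | ops | 5
1 | ops | 6
After GROUP BY (1 rows):
stock.dept | max_price
ops | 10

== RESULT ==
stock.dept | max_price
ops | 10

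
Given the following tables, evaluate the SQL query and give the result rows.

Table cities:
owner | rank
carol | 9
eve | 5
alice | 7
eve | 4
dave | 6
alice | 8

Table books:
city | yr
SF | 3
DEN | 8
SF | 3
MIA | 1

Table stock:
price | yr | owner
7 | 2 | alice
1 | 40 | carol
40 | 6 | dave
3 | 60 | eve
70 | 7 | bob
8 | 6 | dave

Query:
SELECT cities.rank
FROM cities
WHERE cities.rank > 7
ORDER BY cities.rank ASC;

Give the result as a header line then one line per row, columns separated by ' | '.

== RESULT ==
cities.rank
8
9

Derivation:
After WHERE (2 rows):
cities.owner | cities.rank
carol | 9
alice | 8
After SELECT (2 rows):
cities.rank
9
8
After ORDER BY (2 rows):
cities.rank
8
9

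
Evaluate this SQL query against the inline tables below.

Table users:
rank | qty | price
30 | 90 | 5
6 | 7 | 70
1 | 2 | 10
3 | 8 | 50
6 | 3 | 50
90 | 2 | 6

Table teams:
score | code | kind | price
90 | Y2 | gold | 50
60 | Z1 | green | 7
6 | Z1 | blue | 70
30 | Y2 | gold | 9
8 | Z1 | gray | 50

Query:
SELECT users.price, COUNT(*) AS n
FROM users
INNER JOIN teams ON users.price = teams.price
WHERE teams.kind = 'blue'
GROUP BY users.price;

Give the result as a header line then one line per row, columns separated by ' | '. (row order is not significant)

After JOIN teams (5 rows):
users.rank | users.qty | users.price | teams.score | teams.code | teams.kind | teams.price
6 | 7 | 70 | 6 | Z1 | blue | 70
3 | 8 | 50 | 90 | Y2 | gold | 50
3 | 8 | 50 | 8 | Z1 | gray | 50
6 | 3 | 50 | 90 | Y2 | gold | 50
6 | 3 | 50 | 8 | Z1 | gray | 50
After WHERE (1 rows):
users.rank | users.qty | users.price | teams.score | teams.code | teams.kind | teams.price
6 | 7 | 70 | 6 | Z1 | blue | 70
After GROUP BY (1 rows):
users.price | n
70 | 1

== RESULT ==
users.price | n
70 | 1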